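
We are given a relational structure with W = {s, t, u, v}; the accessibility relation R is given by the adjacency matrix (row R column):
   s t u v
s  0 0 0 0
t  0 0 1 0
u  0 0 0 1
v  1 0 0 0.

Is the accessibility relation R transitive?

Transitive: no — t R u and u R v, but not t R v.

No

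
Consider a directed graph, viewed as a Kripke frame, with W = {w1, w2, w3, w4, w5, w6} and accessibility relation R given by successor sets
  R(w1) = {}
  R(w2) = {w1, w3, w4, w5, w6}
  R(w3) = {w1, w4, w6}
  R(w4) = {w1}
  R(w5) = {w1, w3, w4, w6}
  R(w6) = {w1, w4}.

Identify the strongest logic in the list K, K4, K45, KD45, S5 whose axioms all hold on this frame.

Transitive (axiom 4): yes — every two-step R-path is closed by a direct edge.
Euclidean (axiom 5): no — w2 R w1 and w2 R w3, but not w1 R w3.
Serial (axiom D): no — w1 has no R-successor.
Reflexive (axiom T): no — w1 is not related to itself.
So F validates K, K4; K45 would additionally require R to be Euclidean. The strongest is K4.

K4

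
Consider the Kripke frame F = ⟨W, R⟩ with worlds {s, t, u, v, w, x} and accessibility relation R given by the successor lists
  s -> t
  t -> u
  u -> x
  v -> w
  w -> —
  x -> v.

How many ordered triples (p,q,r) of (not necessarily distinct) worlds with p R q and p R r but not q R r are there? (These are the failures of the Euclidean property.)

Enumerating: (s,t,t), (t,u,u), (u,x,x), (v,w,w), (x,v,v).

5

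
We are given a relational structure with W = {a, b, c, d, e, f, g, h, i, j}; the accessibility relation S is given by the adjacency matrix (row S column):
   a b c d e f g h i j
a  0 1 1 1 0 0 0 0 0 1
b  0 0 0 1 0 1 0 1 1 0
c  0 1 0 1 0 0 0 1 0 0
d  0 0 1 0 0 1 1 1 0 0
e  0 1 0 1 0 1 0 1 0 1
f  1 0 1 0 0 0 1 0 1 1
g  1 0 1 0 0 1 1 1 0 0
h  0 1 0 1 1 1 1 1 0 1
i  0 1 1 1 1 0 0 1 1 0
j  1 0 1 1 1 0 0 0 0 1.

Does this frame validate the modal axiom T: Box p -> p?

No

By correspondence theory, T is valid on a frame iff S is reflexive.
Reflexive: no — a is not related to itself.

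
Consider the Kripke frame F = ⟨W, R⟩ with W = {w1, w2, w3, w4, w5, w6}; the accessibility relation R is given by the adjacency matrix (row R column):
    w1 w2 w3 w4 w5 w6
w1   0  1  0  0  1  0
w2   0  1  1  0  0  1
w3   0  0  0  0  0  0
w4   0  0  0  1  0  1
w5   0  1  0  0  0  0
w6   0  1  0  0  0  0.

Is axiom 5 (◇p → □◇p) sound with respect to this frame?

No

The schema 5 characterises exactly the Euclidean frames.
Euclidean: no — w1 R w2 and w1 R w5, but not w2 R w5.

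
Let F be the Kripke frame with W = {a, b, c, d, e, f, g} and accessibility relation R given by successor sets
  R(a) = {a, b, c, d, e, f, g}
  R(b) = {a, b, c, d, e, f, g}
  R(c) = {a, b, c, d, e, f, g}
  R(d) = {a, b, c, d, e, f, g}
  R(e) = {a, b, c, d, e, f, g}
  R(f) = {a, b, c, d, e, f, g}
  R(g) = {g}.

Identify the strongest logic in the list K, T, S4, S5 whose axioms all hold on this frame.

S4

Reflexive (axiom T): yes — every world is R-related to itself.
Transitive (axiom 4): yes — every two-step R-path is closed by a direct edge.
Euclidean (axiom 5): no — a R g and a R b, but not g R b.
So F validates K, T, S4; S5 would additionally require R to be Euclidean. The strongest is S4.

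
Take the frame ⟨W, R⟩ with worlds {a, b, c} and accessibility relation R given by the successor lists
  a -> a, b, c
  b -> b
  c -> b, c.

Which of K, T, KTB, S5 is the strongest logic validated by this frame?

T

Reflexive (axiom T): yes — every world is R-related to itself.
Symmetric (axiom B): no — a R b but not b R a.
Euclidean (axiom 5): no — a R b and a R c, but not b R c.
So F validates K, T; KTB would additionally require R to be symmetric. The strongest is T.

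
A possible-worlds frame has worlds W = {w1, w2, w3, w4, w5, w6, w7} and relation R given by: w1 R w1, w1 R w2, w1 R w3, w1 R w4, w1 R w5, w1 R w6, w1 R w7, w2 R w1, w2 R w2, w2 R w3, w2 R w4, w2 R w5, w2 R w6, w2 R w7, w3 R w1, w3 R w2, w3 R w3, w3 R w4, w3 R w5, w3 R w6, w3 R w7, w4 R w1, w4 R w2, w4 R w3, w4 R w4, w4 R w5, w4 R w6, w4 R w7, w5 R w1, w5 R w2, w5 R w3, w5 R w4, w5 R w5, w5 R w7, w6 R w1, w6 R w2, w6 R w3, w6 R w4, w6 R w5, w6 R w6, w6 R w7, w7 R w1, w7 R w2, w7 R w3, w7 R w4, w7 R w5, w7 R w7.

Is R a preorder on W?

No

Reflexive: yes — every world is R-related to itself.
Transitive: no — w5 R w1 and w1 R w6, but not w5 R w6.
So R is not a preorder.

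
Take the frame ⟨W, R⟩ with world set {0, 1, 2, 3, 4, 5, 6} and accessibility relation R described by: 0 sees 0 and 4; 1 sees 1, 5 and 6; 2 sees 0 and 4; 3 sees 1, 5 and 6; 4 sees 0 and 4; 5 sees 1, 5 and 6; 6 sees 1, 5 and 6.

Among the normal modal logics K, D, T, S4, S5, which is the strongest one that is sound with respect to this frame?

D

Serial (axiom D): yes — every world has a successor (e.g. 0 R 0).
Reflexive (axiom T): no — 2 is not related to itself.
Transitive (axiom 4): yes — every two-step R-path is closed by a direct edge.
Euclidean (axiom 5): yes — any two successors of a common world are R-related.
So F validates K, D; T would additionally require R to be reflexive. The strongest is D.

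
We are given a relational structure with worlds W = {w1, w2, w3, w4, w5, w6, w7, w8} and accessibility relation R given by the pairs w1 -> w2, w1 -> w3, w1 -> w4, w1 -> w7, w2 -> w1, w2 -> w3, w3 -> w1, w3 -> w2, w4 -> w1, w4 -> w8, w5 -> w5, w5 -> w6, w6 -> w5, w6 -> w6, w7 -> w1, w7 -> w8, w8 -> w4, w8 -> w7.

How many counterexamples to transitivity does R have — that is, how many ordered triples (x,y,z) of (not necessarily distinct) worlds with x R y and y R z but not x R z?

30

Enumerating: (w1,w2,w1), (w1,w3,w1), (w1,w4,w1), (w1,w4,w8), (w1,w7,w1), (w1,w7,w8), (w2,w1,w2), (w2,w1,w4), (w2,w1,w7), (w2,w3,w2), (w3,w1,w3), (w3,w1,w4), … and 18 more.
Total: 30.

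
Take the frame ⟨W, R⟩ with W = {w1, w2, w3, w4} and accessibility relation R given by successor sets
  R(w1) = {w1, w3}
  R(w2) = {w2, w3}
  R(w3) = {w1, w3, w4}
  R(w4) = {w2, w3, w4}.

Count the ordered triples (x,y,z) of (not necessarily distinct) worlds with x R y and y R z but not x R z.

Enumerating: (w1,w3,w4), (w2,w3,w1), (w2,w3,w4), (w3,w4,w2), (w4,w3,w1).

5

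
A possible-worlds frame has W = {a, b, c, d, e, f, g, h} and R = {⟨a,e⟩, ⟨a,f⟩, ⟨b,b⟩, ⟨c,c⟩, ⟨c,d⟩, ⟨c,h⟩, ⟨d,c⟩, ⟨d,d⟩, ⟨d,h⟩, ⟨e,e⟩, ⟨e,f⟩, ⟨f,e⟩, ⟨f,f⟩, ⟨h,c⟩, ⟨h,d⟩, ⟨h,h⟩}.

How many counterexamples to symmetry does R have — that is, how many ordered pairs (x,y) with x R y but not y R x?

Enumerating: (a,e), (a,f).

2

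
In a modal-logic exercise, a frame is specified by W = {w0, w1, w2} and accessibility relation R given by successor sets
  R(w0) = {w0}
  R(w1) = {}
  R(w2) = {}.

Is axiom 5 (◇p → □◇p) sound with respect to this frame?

Axiom 5 corresponds to the accessibility relation being Euclidean.
Euclidean: yes — any two successors of a common world are R-related.

Yes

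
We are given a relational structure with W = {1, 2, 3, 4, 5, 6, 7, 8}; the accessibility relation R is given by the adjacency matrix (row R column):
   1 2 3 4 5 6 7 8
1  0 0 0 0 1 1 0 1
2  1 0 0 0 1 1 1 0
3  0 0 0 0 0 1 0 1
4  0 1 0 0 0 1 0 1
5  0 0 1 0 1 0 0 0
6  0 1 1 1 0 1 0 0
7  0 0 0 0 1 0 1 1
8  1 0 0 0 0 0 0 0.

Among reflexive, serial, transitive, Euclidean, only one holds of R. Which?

serial

Reflexive: no — 1 is not related to itself.
Serial: yes — every world has a successor (e.g. 1 R 5).
Transitive: no — 1 R 5 and 5 R 3, but not 1 R 3.
Euclidean: no — 1 R 5 and 1 R 6, but not 5 R 6.
Only serial holds.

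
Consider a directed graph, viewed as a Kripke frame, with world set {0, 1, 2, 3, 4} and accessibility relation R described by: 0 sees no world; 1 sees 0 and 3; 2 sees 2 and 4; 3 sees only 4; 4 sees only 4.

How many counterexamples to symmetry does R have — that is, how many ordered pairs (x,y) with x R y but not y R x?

4

Enumerating: (1,0), (1,3), (2,4), (3,4).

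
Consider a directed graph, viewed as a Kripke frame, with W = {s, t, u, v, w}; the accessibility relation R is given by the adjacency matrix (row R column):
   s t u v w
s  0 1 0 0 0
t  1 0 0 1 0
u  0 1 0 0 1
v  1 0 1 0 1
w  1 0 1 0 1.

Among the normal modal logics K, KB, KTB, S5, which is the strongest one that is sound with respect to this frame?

Symmetric (axiom B): no — t R v but not v R t.
Reflexive (axiom T): no — s is not related to itself.
Euclidean (axiom 5): no — t R s and t R v, but not s R v.
So F validates K; KB would additionally require R to be symmetric. The strongest is K.

K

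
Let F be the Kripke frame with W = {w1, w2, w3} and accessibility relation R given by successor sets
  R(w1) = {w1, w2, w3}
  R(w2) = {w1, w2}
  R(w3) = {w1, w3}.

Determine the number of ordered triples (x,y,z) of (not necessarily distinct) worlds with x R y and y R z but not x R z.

2

Enumerating: (w2,w1,w3), (w3,w1,w2).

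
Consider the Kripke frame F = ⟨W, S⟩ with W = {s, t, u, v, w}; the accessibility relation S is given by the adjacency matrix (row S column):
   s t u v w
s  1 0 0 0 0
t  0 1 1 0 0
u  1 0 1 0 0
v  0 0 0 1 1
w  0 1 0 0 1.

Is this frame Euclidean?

No

Euclidean: no — t S u and t S t, but not u S t.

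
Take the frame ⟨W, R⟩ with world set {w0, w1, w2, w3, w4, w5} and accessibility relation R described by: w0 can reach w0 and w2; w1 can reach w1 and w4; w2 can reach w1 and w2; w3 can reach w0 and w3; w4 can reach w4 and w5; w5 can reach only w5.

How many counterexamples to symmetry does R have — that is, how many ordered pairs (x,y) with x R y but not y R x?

5

Enumerating: (w0,w2), (w1,w4), (w2,w1), (w3,w0), (w4,w5).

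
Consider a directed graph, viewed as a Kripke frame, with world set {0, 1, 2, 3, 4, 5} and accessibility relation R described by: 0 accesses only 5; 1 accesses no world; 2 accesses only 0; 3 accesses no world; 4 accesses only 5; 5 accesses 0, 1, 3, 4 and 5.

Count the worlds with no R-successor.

2

Enumerating: 1, 3.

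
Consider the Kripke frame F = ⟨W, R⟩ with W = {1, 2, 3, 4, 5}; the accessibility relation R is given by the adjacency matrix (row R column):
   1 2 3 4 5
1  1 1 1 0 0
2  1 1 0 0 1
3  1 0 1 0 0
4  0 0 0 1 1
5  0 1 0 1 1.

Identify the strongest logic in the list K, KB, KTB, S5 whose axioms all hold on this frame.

KTB

Symmetric (axiom B): yes — every pair in R has its reverse in R.
Reflexive (axiom T): yes — every world is R-related to itself.
Euclidean (axiom 5): no — 1 R 2 and 1 R 3, but not 2 R 3.
So F validates K, KB, KTB; S5 would additionally require R to be Euclidean. The strongest is KTB.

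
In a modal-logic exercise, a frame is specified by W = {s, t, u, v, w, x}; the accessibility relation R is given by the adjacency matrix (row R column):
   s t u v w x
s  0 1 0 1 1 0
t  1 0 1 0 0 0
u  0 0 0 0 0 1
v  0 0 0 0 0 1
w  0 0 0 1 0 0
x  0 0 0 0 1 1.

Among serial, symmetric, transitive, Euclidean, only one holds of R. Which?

Serial: yes — every world has a successor (e.g. s R t).
Symmetric: no — s R v but not v R s.
Transitive: no — s R t and t R u, but not s R u.
Euclidean: no — s R t and s R v, but not t R v.
Only serial holds.

serial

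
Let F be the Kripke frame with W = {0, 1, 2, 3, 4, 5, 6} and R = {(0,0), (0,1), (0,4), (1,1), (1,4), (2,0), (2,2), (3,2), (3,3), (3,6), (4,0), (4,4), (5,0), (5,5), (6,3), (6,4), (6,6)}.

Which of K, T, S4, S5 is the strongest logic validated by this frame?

Reflexive (axiom T): yes — every world is R-related to itself.
Transitive (axiom 4): no — 1 R 4 and 4 R 0, but not 1 R 0.
Euclidean (axiom 5): no — 0 R 4 and 0 R 1, but not 4 R 1.
So F validates K, T; S4 would additionally require R to be transitive. The strongest is T.

T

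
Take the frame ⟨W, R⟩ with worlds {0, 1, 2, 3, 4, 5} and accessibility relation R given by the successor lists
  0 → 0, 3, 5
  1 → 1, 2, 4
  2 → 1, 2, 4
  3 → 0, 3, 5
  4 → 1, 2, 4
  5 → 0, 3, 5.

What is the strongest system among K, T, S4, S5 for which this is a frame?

Reflexive (axiom T): yes — every world is R-related to itself.
Transitive (axiom 4): yes — every two-step R-path is closed by a direct edge.
Euclidean (axiom 5): yes — any two successors of a common world are R-related.
So F validates K, T, S4, S5. The strongest is S5.

S5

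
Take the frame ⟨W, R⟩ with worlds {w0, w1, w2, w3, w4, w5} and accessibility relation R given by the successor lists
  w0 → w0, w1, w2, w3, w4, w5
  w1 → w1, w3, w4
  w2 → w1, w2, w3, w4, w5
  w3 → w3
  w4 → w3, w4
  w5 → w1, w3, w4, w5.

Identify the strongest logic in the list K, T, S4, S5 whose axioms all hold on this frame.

S4

Reflexive (axiom T): yes — every world is R-related to itself.
Transitive (axiom 4): yes — every two-step R-path is closed by a direct edge.
Euclidean (axiom 5): no — w0 R w1 and w0 R w2, but not w1 R w2.
So F validates K, T, S4; S5 would additionally require R to be Euclidean. The strongest is S4.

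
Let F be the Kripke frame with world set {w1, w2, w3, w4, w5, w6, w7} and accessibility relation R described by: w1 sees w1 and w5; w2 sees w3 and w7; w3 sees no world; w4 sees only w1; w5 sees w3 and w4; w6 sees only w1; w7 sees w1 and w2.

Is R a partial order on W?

Reflexive: no — w2 is not related to itself.
Transitive: no — w1 R w5 and w5 R w3, but not w1 R w3.
Antisymmetric: no — w2 R w7 and w7 R w2 with w2 ≠ w7.
So R is not a partial order.

No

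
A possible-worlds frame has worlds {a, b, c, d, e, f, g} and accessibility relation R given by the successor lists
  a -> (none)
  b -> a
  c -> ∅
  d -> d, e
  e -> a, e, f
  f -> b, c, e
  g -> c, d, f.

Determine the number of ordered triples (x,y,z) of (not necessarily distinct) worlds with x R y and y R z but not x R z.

Enumerating: (d,e,a), (d,e,f), (e,f,b), (e,f,c), (f,b,a), (f,e,a), (f,e,f), (g,d,e), (g,f,b), (g,f,e).

10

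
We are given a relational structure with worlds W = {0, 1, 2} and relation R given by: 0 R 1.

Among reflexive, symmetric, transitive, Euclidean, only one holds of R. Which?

transitive

Reflexive: no — 0 is not related to itself.
Symmetric: no — 0 R 1 but not 1 R 0.
Transitive: yes — every two-step R-path is closed by a direct edge.
Euclidean: no — 0 R 1 and 0 R 1, but not 1 R 1.
Only transitive holds.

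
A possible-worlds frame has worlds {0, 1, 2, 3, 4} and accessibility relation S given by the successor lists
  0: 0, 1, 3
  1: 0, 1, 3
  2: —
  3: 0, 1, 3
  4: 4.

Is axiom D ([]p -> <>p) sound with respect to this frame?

The schema D characterises exactly the serial frames.
Serial: no — 2 has no S-successor.

No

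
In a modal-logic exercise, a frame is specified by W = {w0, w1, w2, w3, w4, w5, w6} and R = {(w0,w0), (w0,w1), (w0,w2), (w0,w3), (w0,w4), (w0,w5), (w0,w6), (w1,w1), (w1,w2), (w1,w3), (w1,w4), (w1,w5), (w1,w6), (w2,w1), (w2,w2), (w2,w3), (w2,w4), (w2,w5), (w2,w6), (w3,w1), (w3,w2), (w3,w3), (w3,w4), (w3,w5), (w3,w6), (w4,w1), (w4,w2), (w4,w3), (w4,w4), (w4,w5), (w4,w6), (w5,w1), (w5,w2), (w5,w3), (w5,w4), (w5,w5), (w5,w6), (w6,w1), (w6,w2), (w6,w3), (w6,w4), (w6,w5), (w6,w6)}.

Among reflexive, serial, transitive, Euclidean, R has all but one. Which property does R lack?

Euclidean

Reflexive: yes — every world is R-related to itself.
Serial: yes — every world has a successor (e.g. w0 R w0).
Transitive: yes — every two-step R-path is closed by a direct edge.
Euclidean: no — w0 R w1 and w0 R w0, but not w1 R w0.
Only Euclidean fails.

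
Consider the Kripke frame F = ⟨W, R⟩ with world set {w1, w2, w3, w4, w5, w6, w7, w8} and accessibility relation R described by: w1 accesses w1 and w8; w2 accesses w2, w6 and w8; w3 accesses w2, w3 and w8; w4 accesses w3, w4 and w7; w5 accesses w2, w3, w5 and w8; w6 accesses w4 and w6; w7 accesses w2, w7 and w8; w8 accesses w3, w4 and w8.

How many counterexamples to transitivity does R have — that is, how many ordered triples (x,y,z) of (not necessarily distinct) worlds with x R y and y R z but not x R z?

20

Enumerating: (w1,w8,w3), (w1,w8,w4), (w2,w6,w4), (w2,w8,w3), (w2,w8,w4), (w3,w2,w6), (w3,w8,w4), (w4,w3,w2), (w4,w3,w8), (w4,w7,w2), (w4,w7,w8), (w5,w2,w6), … and 8 more.
Total: 20.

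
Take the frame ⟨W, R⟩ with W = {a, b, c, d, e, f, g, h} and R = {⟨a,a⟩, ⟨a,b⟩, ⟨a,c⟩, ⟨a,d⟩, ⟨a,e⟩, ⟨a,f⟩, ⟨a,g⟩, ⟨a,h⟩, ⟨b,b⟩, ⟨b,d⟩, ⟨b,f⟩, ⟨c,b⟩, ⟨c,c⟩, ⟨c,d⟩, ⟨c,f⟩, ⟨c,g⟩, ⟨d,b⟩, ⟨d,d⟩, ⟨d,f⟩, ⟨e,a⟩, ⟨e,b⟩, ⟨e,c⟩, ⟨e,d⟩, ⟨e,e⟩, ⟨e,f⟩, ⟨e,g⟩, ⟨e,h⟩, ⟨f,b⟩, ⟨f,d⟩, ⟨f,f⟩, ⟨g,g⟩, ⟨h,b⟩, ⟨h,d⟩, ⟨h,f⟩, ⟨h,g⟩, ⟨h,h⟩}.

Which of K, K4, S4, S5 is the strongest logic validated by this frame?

S4

Transitive (axiom 4): yes — every two-step R-path is closed by a direct edge.
Reflexive (axiom T): yes — every world is R-related to itself.
Euclidean (axiom 5): no — a R b and a R c, but not b R c.
So F validates K, K4, S4; S5 would additionally require R to be Euclidean. The strongest is S4.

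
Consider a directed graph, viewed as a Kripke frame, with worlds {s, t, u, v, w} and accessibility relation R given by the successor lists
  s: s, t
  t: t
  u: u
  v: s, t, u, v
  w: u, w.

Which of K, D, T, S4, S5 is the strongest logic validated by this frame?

S4

Serial (axiom D): yes — every world has a successor (e.g. s R s).
Reflexive (axiom T): yes — every world is R-related to itself.
Transitive (axiom 4): yes — every two-step R-path is closed by a direct edge.
Euclidean (axiom 5): no — v R s and v R u, but not s R u.
So F validates K, D, T, S4; S5 would additionally require R to be Euclidean. The strongest is S4.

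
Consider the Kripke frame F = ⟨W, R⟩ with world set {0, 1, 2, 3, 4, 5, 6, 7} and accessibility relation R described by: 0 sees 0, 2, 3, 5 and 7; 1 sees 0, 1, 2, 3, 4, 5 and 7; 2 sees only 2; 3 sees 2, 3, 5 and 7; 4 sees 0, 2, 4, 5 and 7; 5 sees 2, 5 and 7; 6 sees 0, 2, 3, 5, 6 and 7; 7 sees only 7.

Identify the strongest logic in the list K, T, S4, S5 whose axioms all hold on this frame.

Reflexive (axiom T): yes — every world is R-related to itself.
Transitive (axiom 4): no — 4 R 0 and 0 R 3, but not 4 R 3.
Euclidean (axiom 5): no — 0 R 2 and 0 R 3, but not 2 R 3.
So F validates K, T; S4 would additionally require R to be transitive. The strongest is T.

T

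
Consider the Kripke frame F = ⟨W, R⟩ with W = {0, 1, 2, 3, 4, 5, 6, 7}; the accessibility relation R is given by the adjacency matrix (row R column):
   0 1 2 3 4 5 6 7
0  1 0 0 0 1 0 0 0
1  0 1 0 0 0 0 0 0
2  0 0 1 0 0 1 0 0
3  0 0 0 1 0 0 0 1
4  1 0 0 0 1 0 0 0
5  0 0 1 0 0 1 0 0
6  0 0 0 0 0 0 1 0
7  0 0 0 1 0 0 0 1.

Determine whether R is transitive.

Yes

Transitive: yes — every two-step R-path is closed by a direct edge.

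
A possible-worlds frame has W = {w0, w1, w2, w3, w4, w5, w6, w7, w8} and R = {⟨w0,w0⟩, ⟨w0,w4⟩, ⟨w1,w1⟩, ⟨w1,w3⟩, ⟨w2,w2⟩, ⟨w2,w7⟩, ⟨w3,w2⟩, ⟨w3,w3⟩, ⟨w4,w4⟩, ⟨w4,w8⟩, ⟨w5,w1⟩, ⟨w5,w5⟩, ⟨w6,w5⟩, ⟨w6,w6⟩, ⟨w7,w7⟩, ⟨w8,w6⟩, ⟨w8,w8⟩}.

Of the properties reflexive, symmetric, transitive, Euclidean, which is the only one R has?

Reflexive: yes — every world is R-related to itself.
Symmetric: no — w0 R w4 but not w4 R w0.
Transitive: no — w0 R w4 and w4 R w8, but not w0 R w8.
Euclidean: no — w0 R w4 and w0 R w0, but not w4 R w0.
Only reflexive holds.

reflexive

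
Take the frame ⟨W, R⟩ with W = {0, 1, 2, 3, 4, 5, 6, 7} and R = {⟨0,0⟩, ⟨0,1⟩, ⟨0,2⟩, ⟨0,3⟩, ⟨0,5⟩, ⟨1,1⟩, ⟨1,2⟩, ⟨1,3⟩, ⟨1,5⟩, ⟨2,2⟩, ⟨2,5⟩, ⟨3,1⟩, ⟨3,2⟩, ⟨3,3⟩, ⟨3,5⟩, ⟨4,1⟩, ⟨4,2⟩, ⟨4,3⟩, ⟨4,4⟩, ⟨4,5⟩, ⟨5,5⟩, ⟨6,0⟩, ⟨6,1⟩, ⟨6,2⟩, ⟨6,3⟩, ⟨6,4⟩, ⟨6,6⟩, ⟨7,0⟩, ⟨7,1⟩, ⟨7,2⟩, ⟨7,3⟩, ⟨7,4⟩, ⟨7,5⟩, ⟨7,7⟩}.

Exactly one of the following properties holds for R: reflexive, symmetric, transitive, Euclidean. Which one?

reflexive

Reflexive: yes — every world is R-related to itself.
Symmetric: no — 0 R 1 but not 1 R 0.
Transitive: no — 6 R 0 and 0 R 5, but not 6 R 5.
Euclidean: no — 0 R 2 and 0 R 1, but not 2 R 1.
Only reflexive holds.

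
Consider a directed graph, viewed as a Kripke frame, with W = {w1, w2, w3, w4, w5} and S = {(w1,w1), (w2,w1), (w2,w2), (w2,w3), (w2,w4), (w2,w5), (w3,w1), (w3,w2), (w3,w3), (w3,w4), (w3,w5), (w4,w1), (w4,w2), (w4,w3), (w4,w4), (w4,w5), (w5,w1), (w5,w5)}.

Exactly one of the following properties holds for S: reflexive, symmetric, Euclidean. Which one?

reflexive

Reflexive: yes — every world is S-related to itself.
Symmetric: no — w2 S w1 but not w1 S w2.
Euclidean: no — w2 S w1 and w2 S w3, but not w1 S w3.
Only reflexive holds.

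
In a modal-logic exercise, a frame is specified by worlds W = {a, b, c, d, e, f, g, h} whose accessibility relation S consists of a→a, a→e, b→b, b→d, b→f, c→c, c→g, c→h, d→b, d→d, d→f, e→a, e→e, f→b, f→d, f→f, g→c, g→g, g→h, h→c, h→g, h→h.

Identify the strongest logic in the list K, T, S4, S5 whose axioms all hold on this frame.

Reflexive (axiom T): yes — every world is S-related to itself.
Transitive (axiom 4): yes — every two-step S-path is closed by a direct edge.
Euclidean (axiom 5): yes — any two successors of a common world are S-related.
So F validates K, T, S4, S5. The strongest is S5.

S5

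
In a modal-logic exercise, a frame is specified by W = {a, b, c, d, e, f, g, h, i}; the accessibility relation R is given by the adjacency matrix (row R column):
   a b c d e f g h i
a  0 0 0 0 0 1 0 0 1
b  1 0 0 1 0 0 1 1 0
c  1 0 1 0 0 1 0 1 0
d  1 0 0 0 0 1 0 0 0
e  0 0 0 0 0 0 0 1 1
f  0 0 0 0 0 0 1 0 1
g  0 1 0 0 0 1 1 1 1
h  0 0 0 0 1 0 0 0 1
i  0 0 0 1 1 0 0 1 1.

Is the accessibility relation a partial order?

No

Reflexive: no — a is not related to itself.
Transitive: no — a R f and f R g, but not a R g.
Antisymmetric: no — b R g and g R b with b ≠ g.
So R is not a partial order.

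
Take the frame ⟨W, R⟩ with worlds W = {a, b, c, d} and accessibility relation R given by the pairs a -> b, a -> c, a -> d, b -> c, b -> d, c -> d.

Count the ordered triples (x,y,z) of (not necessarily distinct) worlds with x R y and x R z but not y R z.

10

Enumerating: (a,b,b), (a,c,b), (a,c,c), (a,d,b), (a,d,c), (a,d,d), (b,c,c), (b,d,c), (b,d,d), (c,d,d).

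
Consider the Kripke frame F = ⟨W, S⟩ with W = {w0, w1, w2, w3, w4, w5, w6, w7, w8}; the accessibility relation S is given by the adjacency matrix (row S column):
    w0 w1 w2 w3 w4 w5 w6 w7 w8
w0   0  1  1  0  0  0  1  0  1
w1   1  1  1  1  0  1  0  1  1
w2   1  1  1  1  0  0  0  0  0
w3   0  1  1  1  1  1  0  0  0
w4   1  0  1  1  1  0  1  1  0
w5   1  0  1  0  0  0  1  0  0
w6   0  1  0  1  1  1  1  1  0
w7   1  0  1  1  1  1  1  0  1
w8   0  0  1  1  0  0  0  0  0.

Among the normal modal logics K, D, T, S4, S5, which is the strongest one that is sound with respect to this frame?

Serial (axiom D): yes — every world has a successor (e.g. w0 S w1).
Reflexive (axiom T): no — w0 is not related to itself.
Transitive (axiom 4): no — w0 S w1 and w1 S w3, but not w0 S w3.
Euclidean (axiom 5): no — w0 S w1 and w0 S w6, but not w1 S w6.
So F validates K, D; T would additionally require S to be reflexive. The strongest is D.

D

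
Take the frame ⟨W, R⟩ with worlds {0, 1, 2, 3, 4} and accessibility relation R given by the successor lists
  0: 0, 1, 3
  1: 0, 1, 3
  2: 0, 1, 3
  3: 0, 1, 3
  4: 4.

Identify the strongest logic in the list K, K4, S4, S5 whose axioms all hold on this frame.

Transitive (axiom 4): yes — every two-step R-path is closed by a direct edge.
Reflexive (axiom T): no — 2 is not related to itself.
Euclidean (axiom 5): yes — any two successors of a common world are R-related.
So F validates K, K4; S4 would additionally require R to be reflexive. The strongest is K4.

K4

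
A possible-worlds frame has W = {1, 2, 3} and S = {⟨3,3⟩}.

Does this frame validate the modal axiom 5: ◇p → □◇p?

By correspondence theory, 5 is valid on a frame iff S is Euclidean.
Euclidean: yes — any two successors of a common world are S-related.

Yes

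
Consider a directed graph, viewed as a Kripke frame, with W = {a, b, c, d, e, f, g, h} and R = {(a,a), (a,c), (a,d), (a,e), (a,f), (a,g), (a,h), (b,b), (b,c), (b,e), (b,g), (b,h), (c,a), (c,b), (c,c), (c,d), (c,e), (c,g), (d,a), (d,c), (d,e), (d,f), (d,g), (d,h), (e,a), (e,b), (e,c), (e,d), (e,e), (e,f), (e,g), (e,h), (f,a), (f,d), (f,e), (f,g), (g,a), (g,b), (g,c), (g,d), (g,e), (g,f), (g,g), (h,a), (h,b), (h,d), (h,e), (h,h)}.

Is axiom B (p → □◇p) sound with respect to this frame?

The schema B characterises exactly the symmetric frames.
Symmetric: yes — every pair in R has its reverse in R.

Yes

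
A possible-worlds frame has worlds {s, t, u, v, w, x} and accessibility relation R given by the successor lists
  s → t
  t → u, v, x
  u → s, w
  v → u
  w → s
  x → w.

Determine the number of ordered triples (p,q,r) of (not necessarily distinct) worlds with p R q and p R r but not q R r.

Enumerating: (s,t,t), (t,u,u), (t,u,v), (t,u,x), (t,v,v), (t,v,x), (t,x,u), (t,x,v), (t,x,x), (u,s,s), (u,s,w), (u,w,w), (v,u,u), (w,s,s), (x,w,w).

15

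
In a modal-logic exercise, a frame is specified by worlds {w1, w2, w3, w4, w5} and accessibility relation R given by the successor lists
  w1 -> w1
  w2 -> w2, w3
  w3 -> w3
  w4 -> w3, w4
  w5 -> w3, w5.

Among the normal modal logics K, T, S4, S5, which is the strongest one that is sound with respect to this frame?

S4

Reflexive (axiom T): yes — every world is R-related to itself.
Transitive (axiom 4): yes — every two-step R-path is closed by a direct edge.
Euclidean (axiom 5): no — w2 R w3 and w2 R w2, but not w3 R w2.
So F validates K, T, S4; S5 would additionally require R to be Euclidean. The strongest is S4.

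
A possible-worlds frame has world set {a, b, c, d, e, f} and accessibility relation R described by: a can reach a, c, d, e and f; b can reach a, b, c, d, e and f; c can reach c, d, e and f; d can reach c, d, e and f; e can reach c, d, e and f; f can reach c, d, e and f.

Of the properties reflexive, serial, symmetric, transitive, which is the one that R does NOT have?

symmetric

Reflexive: yes — every world is R-related to itself.
Serial: yes — every world has a successor (e.g. a R a).
Symmetric: no — a R c but not c R a.
Transitive: yes — every two-step R-path is closed by a direct edge.
Only symmetric fails.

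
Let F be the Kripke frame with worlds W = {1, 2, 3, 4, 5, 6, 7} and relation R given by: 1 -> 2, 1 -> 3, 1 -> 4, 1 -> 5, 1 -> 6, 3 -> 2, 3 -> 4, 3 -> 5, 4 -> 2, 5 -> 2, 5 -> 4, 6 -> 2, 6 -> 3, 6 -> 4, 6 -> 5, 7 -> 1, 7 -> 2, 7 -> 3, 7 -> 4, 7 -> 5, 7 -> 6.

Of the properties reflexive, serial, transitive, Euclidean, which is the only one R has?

transitive

Reflexive: no — 1 is not related to itself.
Serial: no — 2 has no R-successor.
Transitive: yes — every two-step R-path is closed by a direct edge.
Euclidean: no — 1 R 2 and 1 R 3, but not 2 R 3.
Only transitive holds.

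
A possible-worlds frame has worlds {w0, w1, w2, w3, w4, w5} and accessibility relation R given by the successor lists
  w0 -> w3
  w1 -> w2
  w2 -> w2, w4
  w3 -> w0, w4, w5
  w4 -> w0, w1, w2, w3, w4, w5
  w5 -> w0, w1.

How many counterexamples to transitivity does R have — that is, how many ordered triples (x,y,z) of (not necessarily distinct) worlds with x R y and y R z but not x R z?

Enumerating: (w0,w3,w0), (w0,w3,w4), (w0,w3,w5), (w1,w2,w4), (w2,w4,w0), (w2,w4,w1), (w2,w4,w3), (w2,w4,w5), (w3,w0,w3), (w3,w4,w1), (w3,w4,w2), (w3,w4,w3), (w3,w5,w1), (w5,w0,w3), (w5,w1,w2).

15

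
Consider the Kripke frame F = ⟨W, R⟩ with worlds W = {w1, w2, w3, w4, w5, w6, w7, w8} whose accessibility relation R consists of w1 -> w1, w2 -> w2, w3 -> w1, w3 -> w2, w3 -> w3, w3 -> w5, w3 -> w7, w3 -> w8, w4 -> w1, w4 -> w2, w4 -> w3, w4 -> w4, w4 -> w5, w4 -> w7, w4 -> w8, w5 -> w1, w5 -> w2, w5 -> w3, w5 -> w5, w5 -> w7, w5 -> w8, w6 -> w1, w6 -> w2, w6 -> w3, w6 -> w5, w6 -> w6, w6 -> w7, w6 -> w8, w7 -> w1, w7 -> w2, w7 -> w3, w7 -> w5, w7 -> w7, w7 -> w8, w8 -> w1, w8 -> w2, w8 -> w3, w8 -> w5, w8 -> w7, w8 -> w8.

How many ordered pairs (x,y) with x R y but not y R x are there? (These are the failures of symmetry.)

Enumerating: (w3,w1), (w3,w2), (w4,w1), (w4,w2), (w4,w3), (w4,w5), (w4,w7), (w4,w8), (w5,w1), (w5,w2), (w6,w1), (w6,w2), … and 8 more.
Total: 20.

20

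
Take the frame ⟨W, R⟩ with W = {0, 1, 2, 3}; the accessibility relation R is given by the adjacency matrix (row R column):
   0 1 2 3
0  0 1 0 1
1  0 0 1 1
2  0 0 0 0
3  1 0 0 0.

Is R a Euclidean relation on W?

No

Euclidean: no — 0 R 3 and 0 R 1, but not 3 R 1.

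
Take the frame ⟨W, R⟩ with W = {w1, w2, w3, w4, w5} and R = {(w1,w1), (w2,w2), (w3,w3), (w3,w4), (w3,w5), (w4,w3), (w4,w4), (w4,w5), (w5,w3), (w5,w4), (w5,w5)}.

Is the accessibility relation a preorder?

Reflexive: yes — every world is R-related to itself.
Transitive: yes — every two-step R-path is closed by a direct edge.
So R is a preorder.

Yes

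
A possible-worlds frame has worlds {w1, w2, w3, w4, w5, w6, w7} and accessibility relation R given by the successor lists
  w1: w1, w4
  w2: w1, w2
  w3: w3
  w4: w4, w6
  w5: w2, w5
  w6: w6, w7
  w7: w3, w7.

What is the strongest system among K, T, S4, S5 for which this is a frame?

T

Reflexive (axiom T): yes — every world is R-related to itself.
Transitive (axiom 4): no — w1 R w4 and w4 R w6, but not w1 R w6.
Euclidean (axiom 5): no — w1 R w4 and w1 R w1, but not w4 R w1.
So F validates K, T; S4 would additionally require R to be transitive. The strongest is T.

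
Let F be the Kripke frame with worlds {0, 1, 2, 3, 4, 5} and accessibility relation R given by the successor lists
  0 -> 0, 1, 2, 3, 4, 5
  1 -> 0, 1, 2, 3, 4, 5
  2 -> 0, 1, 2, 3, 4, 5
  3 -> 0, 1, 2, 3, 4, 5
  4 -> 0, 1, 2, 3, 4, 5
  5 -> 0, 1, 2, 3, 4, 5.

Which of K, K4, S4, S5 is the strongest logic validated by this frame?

S5

Transitive (axiom 4): yes — every two-step R-path is closed by a direct edge.
Reflexive (axiom T): yes — every world is R-related to itself.
Euclidean (axiom 5): yes — any two successors of a common world are R-related.
So F validates K, K4, S4, S5. The strongest is S5.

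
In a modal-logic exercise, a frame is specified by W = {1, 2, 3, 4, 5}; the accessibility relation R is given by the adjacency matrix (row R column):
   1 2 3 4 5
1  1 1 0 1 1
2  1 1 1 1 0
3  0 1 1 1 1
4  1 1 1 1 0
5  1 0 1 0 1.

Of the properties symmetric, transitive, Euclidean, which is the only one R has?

Symmetric: yes — every pair in R has its reverse in R.
Transitive: no — 1 R 2 and 2 R 3, but not 1 R 3.
Euclidean: no — 1 R 2 and 1 R 5, but not 2 R 5.
Only symmetric holds.

symmetric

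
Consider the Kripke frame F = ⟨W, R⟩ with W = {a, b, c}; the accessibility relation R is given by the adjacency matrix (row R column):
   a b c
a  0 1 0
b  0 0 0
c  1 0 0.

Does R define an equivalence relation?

Reflexive: no — a is not related to itself.
Symmetric: no — a R b but not b R a.
Transitive: no — c R a and a R b, but not c R b.
So R is not an equivalence relation.

No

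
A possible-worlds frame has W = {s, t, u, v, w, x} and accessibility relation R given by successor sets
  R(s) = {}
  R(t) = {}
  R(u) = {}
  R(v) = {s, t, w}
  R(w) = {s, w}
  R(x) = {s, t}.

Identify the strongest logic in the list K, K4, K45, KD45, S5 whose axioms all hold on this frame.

Transitive (axiom 4): yes — every two-step R-path is closed by a direct edge.
Euclidean (axiom 5): no — v R s and v R t, but not s R t.
Serial (axiom D): no — s has no R-successor.
Reflexive (axiom T): no — s is not related to itself.
So F validates K, K4; K45 would additionally require R to be Euclidean. The strongest is K4.

K4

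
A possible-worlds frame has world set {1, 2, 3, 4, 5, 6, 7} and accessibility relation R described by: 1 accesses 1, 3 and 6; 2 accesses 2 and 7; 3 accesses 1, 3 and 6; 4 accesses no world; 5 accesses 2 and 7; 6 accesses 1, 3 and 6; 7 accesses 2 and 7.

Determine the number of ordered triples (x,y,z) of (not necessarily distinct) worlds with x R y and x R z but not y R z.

R is Euclidean; there are no such tuples.

0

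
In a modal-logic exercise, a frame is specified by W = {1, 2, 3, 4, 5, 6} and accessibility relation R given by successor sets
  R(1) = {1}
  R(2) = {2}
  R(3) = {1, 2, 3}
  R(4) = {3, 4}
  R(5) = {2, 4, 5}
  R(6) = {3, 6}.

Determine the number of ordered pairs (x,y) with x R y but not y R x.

6

Enumerating: (3,1), (3,2), (4,3), (5,2), (5,4), (6,3).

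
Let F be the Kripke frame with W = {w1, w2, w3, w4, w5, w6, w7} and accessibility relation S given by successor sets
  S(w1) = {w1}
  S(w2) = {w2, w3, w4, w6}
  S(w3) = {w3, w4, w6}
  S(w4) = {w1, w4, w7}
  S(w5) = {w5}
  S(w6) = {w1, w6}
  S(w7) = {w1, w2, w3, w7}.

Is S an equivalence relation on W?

Reflexive: yes — every world is S-related to itself.
Symmetric: no — w2 S w3 but not w3 S w2.
Transitive: no — w2 S w4 and w4 S w1, but not w2 S w1.
So S is not an equivalence relation.

No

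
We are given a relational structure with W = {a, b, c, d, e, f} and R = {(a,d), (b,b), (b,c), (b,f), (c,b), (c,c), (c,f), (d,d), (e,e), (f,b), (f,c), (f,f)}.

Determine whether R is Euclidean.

Yes

Euclidean: yes — any two successors of a common world are R-related.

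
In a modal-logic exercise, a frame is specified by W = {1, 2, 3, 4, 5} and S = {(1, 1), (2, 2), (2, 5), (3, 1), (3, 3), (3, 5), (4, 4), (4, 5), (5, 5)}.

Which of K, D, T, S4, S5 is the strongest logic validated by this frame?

S4

Serial (axiom D): yes — every world has a successor (e.g. 1 S 1).
Reflexive (axiom T): yes — every world is S-related to itself.
Transitive (axiom 4): yes — every two-step S-path is closed by a direct edge.
Euclidean (axiom 5): no — 3 S 1 and 3 S 5, but not 1 S 5.
So F validates K, D, T, S4; S5 would additionally require S to be Euclidean. The strongest is S4.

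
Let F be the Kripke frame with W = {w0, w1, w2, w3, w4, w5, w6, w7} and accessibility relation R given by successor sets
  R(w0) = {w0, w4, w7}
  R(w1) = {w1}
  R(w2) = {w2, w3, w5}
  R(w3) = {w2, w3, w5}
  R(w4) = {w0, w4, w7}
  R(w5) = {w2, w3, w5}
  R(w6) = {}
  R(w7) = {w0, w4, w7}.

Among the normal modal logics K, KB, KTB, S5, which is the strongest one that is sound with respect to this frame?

KB

Symmetric (axiom B): yes — every pair in R has its reverse in R.
Reflexive (axiom T): no — w6 is not related to itself.
Euclidean (axiom 5): yes — any two successors of a common world are R-related.
So F validates K, KB; KTB would additionally require R to be reflexive. The strongest is KB.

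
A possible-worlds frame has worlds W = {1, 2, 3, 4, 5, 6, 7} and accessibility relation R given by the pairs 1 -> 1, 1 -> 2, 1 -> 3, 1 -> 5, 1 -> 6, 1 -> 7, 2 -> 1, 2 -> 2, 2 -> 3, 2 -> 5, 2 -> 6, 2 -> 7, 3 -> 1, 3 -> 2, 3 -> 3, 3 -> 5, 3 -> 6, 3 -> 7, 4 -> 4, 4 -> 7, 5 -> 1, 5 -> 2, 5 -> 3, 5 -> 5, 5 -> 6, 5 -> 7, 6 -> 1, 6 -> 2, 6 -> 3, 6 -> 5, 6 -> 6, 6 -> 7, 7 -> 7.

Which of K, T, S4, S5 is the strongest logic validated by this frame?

Reflexive (axiom T): yes — every world is R-related to itself.
Transitive (axiom 4): yes — every two-step R-path is closed by a direct edge.
Euclidean (axiom 5): no — 1 R 7 and 1 R 2, but not 7 R 2.
So F validates K, T, S4; S5 would additionally require R to be Euclidean. The strongest is S4.

S4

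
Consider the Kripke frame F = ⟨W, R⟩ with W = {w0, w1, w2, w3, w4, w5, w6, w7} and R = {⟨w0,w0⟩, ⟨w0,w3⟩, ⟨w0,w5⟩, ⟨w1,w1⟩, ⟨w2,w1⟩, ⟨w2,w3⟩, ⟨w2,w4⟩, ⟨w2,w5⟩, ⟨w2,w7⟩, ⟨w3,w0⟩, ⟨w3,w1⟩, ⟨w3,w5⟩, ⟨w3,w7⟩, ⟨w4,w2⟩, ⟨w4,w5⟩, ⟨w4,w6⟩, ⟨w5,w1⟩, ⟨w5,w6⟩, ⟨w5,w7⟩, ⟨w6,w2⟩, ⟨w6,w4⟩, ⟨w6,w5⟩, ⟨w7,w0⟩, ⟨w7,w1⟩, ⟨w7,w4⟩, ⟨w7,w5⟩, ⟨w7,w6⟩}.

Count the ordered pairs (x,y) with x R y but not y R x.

Enumerating: (w0,w5), (w2,w1), (w2,w3), (w2,w5), (w2,w7), (w3,w1), (w3,w5), (w3,w7), (w4,w5), (w5,w1), (w6,w2), (w7,w0), (w7,w1), (w7,w4), (w7,w6).

15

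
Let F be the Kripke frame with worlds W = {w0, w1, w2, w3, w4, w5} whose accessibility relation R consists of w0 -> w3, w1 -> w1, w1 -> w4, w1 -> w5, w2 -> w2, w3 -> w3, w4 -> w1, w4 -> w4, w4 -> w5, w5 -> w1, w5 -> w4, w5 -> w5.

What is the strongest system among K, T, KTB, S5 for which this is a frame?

Reflexive (axiom T): no — w0 is not related to itself.
Symmetric (axiom B): no — w0 R w3 but not w3 R w0.
Euclidean (axiom 5): yes — any two successors of a common world are R-related.
So F validates K; T would additionally require R to be reflexive. The strongest is K.

K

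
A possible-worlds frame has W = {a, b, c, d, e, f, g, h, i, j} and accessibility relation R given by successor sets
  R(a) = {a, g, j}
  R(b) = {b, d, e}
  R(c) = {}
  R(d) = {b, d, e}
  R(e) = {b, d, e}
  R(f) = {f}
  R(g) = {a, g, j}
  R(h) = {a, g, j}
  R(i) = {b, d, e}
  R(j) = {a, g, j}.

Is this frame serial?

Serial: no — c has no R-successor.

No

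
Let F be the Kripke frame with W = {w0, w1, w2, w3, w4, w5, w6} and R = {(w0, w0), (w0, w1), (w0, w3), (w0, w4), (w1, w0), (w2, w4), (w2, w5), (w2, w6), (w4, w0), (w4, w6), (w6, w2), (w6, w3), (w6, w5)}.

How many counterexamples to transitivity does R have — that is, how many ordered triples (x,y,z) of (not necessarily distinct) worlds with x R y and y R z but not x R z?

Enumerating: (w0,w4,w6), (w1,w0,w1), (w1,w0,w3), (w1,w0,w4), (w2,w4,w0), (w2,w6,w2), (w2,w6,w3), (w4,w0,w1), (w4,w0,w3), (w4,w0,w4), (w4,w6,w2), (w4,w6,w3), (w4,w6,w5), (w6,w2,w4), (w6,w2,w6).

15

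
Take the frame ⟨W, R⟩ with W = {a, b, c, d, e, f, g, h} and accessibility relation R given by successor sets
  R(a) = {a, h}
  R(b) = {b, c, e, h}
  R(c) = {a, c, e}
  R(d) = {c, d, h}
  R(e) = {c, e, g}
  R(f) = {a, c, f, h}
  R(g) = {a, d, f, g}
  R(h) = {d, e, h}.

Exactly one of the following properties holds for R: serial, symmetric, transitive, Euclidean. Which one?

serial

Serial: yes — every world has a successor (e.g. a R a).
Symmetric: no — a R h but not h R a.
Transitive: no — a R h and h R d, but not a R d.
Euclidean: no — b R c and b R h, but not c R h.
Only serial holds.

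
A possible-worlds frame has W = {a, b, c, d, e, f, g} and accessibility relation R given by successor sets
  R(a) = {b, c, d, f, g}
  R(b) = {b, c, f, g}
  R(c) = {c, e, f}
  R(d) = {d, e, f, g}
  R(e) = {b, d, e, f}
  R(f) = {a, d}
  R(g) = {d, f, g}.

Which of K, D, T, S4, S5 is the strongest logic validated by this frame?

D

Serial (axiom D): yes — every world has a successor (e.g. a R b).
Reflexive (axiom T): no — a is not related to itself.
Transitive (axiom 4): no — a R c and c R e, but not a R e.
Euclidean (axiom 5): no — a R b and a R d, but not b R d.
So F validates K, D; T would additionally require R to be reflexive. The strongest is D.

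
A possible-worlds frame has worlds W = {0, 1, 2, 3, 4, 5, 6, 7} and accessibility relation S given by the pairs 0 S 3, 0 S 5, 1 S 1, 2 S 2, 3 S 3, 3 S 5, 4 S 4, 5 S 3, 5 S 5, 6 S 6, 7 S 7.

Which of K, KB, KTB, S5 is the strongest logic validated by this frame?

Symmetric (axiom B): no — 0 S 3 but not 3 S 0.
Reflexive (axiom T): no — 0 is not related to itself.
Euclidean (axiom 5): yes — any two successors of a common world are S-related.
So F validates K; KB would additionally require S to be symmetric. The strongest is K.

K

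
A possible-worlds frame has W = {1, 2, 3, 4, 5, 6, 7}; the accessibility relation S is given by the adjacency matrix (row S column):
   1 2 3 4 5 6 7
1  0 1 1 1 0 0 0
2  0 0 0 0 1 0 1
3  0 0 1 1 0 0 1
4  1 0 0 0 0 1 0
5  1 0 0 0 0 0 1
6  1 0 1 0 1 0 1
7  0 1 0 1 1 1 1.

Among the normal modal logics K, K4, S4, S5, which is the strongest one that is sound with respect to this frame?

Transitive (axiom 4): no — 1 S 2 and 2 S 5, but not 1 S 5.
Reflexive (axiom T): no — 1 is not related to itself.
Euclidean (axiom 5): no — 1 S 2 and 1 S 3, but not 2 S 3.
So F validates K; K4 would additionally require S to be transitive. The strongest is K.

K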